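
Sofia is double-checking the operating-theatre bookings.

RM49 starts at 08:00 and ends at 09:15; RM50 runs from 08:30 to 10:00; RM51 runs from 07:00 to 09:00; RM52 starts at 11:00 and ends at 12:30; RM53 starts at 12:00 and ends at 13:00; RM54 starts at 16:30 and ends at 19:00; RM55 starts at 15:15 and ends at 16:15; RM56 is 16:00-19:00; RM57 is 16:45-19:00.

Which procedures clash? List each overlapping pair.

RM49 & RM50, RM49 & RM51, RM50 & RM51, RM52 & RM53, RM54 & RM56, RM54 & RM57, RM55 & RM56, RM56 & RM57

Sorted by start: RM51, RM49, RM50, RM52, RM53, RM55, RM56, RM54, RM57.
RM49 starts before RM51 ends → RM51 and RM49 overlap.
RM50 starts before RM51 ends → RM51 and RM50 overlap.
RM52 starts after RM51 ends, so RM51 has no further overlaps.
RM50 starts before RM49 ends → RM49 and RM50 overlap.
RM52 starts after RM49 ends, so RM49 has no further overlaps.
RM52 starts after RM50 ends, so RM50 has no further overlaps.
RM53 starts before RM52 ends → RM52 and RM53 overlap.
RM55 starts after RM52 ends, so RM52 has no further overlaps.
RM55 starts after RM53 ends, so RM53 has no further overlaps.
RM56 starts before RM55 ends → RM55 and RM56 overlap.
RM54 starts after RM55 ends, so RM55 has no further overlaps.
RM54 starts before RM56 ends → RM56 and RM54 overlap.
RM57 starts before RM56 ends → RM56 and RM57 overlap.
RM57 starts before RM54 ends → RM54 and RM57 overlap.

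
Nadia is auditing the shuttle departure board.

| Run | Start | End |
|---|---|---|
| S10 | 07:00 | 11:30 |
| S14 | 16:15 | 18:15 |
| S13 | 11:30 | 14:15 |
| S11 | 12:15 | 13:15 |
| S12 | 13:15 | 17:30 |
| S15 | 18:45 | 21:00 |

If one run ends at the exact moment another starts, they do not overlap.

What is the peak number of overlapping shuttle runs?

2

Walk through starts and ends in time order (an end at T is processed before a start at T):
07:00 start S10 → 1
11:30 end S10 → 0
11:30 start S13 → 1
12:15 start S11 → 2
13:15 end S11 → 1
13:15 start S12 → 2
14:15 end S13 → 1
16:15 start S14 → 2
17:30 end S12 → 1
18:15 end S14 → 0
18:45 start S15 → 1
21:00 end S15 → 0
Peak is 2, at 12:15 (S11, S13).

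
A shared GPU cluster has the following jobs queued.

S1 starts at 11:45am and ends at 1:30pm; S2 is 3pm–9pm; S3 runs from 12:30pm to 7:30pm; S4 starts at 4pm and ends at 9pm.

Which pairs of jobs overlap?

Sorted by start: S1, S3, S2, S4.
S3 starts before S1 ends → S1 and S3 overlap.
S2 starts after S1 ends — done with S1.
S2 starts before S3 ends → S3 and S2 overlap.
S4 starts before S3 ends → S3 and S4 overlap.
S4 starts before S2 ends → S2 and S4 overlap.

S1 & S3, S2 & S3, S2 & S4, S3 & S4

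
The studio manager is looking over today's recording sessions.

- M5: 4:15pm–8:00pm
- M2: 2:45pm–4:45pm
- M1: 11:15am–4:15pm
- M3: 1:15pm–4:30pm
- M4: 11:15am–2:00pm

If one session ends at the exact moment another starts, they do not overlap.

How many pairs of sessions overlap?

Sorted by start: M1, M4, M3, M2, M5.
M4 starts before M1 ends → M1 and M4 overlap.
M3 starts before M1 ends → M1 and M3 overlap.
M2 starts before M1 ends → M1 and M2 overlap.
M5 starts exactly when M1 ends (back-to-back, no overlap).
M3 starts before M4 ends → M4 and M3 overlap.
M2 starts after M4 ends, so nothing later overlaps M4 either.
M2 starts before M3 ends → M3 and M2 overlap.
M5 starts before M3 ends → M3 and M5 overlap.
M5 starts before M2 ends → M2 and M5 overlap.
Overlapping pairs: M1 & M2, M1 & M3, M1 & M4, M2 & M3, M2 & M5, M3 & M4, M3 & M5 — 7 in total.

7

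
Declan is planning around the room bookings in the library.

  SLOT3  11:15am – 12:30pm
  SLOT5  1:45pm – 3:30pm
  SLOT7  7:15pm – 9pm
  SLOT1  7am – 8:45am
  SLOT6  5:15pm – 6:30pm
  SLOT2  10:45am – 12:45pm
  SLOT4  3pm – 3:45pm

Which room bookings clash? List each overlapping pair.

Check each pair: they overlap iff neither finishes before the other starts.
Sorted by start: SLOT1, SLOT2, SLOT3, SLOT5, SLOT4, SLOT6, SLOT7.
SLOT2 starts after SLOT1 ends, so nothing later overlaps SLOT1 either.
SLOT3 starts before SLOT2 ends → SLOT2 and SLOT3 overlap.
SLOT5 starts after SLOT2 ends, so nothing later overlaps SLOT2 either.
SLOT5 starts after SLOT3 ends, so nothing later overlaps SLOT3 either.
SLOT4 starts before SLOT5 ends → SLOT5 and SLOT4 overlap.
SLOT6 starts after SLOT5 ends, so nothing later overlaps SLOT5 either.
SLOT6 starts after SLOT4 ends, so nothing later overlaps SLOT4 either.
SLOT7 starts after SLOT6 ends.

SLOT2 & SLOT3, SLOT4 & SLOT5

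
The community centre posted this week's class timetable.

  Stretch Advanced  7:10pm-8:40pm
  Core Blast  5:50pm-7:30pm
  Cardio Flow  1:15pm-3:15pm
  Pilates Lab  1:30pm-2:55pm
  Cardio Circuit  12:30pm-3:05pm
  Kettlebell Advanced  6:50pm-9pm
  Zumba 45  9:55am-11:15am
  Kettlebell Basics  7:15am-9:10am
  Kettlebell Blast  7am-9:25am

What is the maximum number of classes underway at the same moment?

3

Sweep the timeline, counting +1 at each start and −1 at each end (ends before starts at a tie):
7am start Kettlebell Blast → 1
7:15am start Kettlebell Basics → 2
9:10am end Kettlebell Basics → 1
9:25am end Kettlebell Blast → 0
9:55am start Zumba 45 → 1
11:15am end Zumba 45 → 0
12:30pm start Cardio Circuit → 1
1:15pm start Cardio Flow → 2
1:30pm start Pilates Lab → 3
2:55pm end Pilates Lab → 2
3:05pm end Cardio Circuit → 1
3:15pm end Cardio Flow → 0
5:50pm start Core Blast → 1
6:50pm start Kettlebell Advanced → 2
7:10pm start Stretch Advanced → 3
7:30pm end Core Blast → 2
8:40pm end Stretch Advanced → 1
9pm end Kettlebell Advanced → 0
Peak is 3, at 1:30pm (Cardio Circuit, Cardio Flow, Pilates Lab).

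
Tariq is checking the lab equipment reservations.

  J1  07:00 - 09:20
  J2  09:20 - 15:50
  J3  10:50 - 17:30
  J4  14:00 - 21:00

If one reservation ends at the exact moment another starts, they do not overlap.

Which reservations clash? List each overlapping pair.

Sorted by start: J1, J2, J3, J4.
J2 starts exactly when J1 ends (back-to-back, no overlap) — done with J1.
J3 starts before J2 ends → J2 and J3 overlap.
J4 starts before J2 ends → J2 and J4 overlap.
J4 starts before J3 ends → J3 and J4 overlap.

J2 & J3, J2 & J4, J3 & J4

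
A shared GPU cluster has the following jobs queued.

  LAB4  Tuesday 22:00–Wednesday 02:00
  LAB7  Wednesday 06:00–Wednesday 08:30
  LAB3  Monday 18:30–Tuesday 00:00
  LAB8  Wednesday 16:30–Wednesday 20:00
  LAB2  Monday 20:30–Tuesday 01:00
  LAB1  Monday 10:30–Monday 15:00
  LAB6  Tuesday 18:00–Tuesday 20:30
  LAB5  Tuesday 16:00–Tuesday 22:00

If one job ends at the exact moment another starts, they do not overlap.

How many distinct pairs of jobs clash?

2

Check each pair: they overlap iff neither finishes before the other starts.
Sorted by start: LAB1, LAB3, LAB2, LAB5, LAB6, LAB4, LAB7, LAB8.
LAB3 starts after LAB1 ends, so LAB1 has no further overlaps.
LAB2 starts before LAB3 ends → LAB3 and LAB2 overlap.
LAB5 starts after LAB3 ends, so LAB3 has no further overlaps.
LAB5 starts after LAB2 ends, so LAB2 has no further overlaps.
LAB6 starts before LAB5 ends → LAB5 and LAB6 overlap.
LAB4 starts exactly when LAB5 ends (back-to-back, no overlap), so LAB5 has no further overlaps.
LAB4 starts after LAB6 ends, so LAB6 has no further overlaps.
LAB7 starts after LAB4 ends, so LAB4 has no further overlaps.
LAB8 starts after LAB7 ends.
Overlapping pairs: LAB2 & LAB3, LAB5 & LAB6 — 2 in total.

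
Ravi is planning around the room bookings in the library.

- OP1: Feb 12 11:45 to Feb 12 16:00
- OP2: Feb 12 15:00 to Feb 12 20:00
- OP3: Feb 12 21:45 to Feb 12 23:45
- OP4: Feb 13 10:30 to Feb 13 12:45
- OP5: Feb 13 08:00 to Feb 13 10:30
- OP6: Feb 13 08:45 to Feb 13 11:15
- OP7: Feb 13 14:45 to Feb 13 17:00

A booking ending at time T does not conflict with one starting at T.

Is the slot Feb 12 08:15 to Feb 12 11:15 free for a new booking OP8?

Yes — the slot is free

OP1: starts Feb 12 11:45 at or after OP8 ends Feb 12 11:15 → clear.
OP2: starts Feb 12 15:00 at or after OP8 ends Feb 12 11:15 → clear.
OP3: starts Feb 12 21:45 at or after OP8 ends Feb 12 11:15 → clear.
OP5: starts Feb 13 08:00 at or after OP8 ends Feb 12 11:15 → clear.
OP6: starts Feb 13 08:45 at or after OP8 ends Feb 12 11:15 → clear.
OP4: starts Feb 13 10:30 at or after OP8 ends Feb 12 11:15 → clear.
OP7: starts Feb 13 14:45 at or after OP8 ends Feb 12 11:15 → clear.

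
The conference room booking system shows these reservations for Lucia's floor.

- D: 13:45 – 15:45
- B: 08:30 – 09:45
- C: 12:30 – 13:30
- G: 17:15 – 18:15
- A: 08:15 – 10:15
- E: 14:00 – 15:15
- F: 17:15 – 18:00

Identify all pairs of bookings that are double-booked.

A & B, D & E, F & G

Sorted by start: A, B, C, D, E, F, G.
B starts before A ends → A and B overlap.
C starts after A ends; A is clear from here.
C starts after B ends; B is clear from here.
D starts after C ends; C is clear from here.
E starts before D ends → D and E overlap.
F starts after D ends; D is clear from here.
F starts after E ends; E is clear from here.
G starts before F ends → F and G overlap.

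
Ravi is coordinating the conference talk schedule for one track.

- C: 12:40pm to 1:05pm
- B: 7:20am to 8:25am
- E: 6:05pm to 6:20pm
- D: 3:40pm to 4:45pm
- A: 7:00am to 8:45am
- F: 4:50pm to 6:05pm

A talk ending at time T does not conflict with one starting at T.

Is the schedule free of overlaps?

No

Sorted by start: A, B, C, D, F, E.
B starts before A ends → A and B overlap.
That's a conflict, so the schedule is not conflict-free.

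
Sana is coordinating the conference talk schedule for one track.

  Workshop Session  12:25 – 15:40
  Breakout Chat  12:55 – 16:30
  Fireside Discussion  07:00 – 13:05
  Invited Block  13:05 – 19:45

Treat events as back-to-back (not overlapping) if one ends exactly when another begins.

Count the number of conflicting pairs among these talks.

5

Sorted by start: Fireside Discussion, Workshop Session, Breakout Chat, Invited Block.
Workshop Session starts before Fireside Discussion ends → Fireside Discussion and Workshop Session overlap.
Breakout Chat starts before Fireside Discussion ends → Fireside Discussion and Breakout Chat overlap.
Invited Block starts exactly when Fireside Discussion ends (back-to-back, no overlap).
Breakout Chat starts before Workshop Session ends → Workshop Session and Breakout Chat overlap.
Invited Block starts before Workshop Session ends → Workshop Session and Invited Block overlap.
Invited Block starts before Breakout Chat ends → Breakout Chat and Invited Block overlap.
Overlapping pairs: Breakout Chat & Fireside Discussion, Breakout Chat & Invited Block, Breakout Chat & Workshop Session, Fireside Discussion & Workshop Session, Invited Block & Workshop Session — 5 in total.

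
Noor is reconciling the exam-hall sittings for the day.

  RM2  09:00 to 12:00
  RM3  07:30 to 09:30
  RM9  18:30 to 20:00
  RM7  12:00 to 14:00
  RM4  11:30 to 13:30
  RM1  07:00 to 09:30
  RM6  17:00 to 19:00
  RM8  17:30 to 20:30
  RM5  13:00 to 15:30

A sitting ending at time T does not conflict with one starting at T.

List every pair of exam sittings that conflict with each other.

Sorted by start: RM1, RM3, RM2, RM4, RM7, RM5, RM6, RM8, RM9.
RM3 starts before RM1 ends → RM1 and RM3 overlap.
RM2 starts before RM1 ends → RM1 and RM2 overlap.
RM4 starts after RM1 ends — done with RM1.
RM2 starts before RM3 ends → RM3 and RM2 overlap.
RM4 starts after RM3 ends — done with RM3.
RM4 starts before RM2 ends → RM2 and RM4 overlap.
RM7 starts exactly when RM2 ends (back-to-back, no overlap) — done with RM2.
RM7 starts before RM4 ends → RM4 and RM7 overlap.
RM5 starts before RM4 ends → RM4 and RM5 overlap.
RM6 starts after RM4 ends — done with RM4.
RM5 starts before RM7 ends → RM7 and RM5 overlap.
RM6 starts after RM7 ends — done with RM7.
RM6 starts after RM5 ends — done with RM5.
RM8 starts before RM6 ends → RM6 and RM8 overlap.
RM9 starts before RM6 ends → RM6 and RM9 overlap.
RM9 starts before RM8 ends → RM8 and RM9 overlap.

RM1 & RM2, RM1 & RM3, RM2 & RM3, RM2 & RM4, RM4 & RM5, RM4 & RM7, RM5 & RM7, RM6 & RM8, RM6 & RM9, RM8 & RM9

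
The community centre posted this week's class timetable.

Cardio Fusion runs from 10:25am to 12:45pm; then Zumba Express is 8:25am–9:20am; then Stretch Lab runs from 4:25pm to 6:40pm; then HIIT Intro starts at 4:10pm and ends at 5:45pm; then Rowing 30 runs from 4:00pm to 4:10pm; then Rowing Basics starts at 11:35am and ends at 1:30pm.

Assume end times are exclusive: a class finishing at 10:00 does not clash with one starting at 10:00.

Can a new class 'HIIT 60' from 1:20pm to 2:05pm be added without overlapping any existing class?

Zumba Express: ends 9:20am at or before HIIT 60 starts 1:20pm → clear.
Cardio Fusion: ends 12:45pm at or before HIIT 60 starts 1:20pm → clear.
Rowing Basics: starts 11:35am before HIIT 60 ends 2:05pm, and ends 1:30pm after HIIT 60 starts 1:20pm → overlap.
Rowing 30: starts 4:00pm at or after HIIT 60 ends 2:05pm → clear.
HIIT Intro: starts 4:10pm at or after HIIT 60 ends 2:05pm → clear.
Stretch Lab: starts 4:25pm at or after HIIT 60 ends 2:05pm → clear.
HIIT 60 overlaps Rowing Basics.

No — it overlaps Rowing Basics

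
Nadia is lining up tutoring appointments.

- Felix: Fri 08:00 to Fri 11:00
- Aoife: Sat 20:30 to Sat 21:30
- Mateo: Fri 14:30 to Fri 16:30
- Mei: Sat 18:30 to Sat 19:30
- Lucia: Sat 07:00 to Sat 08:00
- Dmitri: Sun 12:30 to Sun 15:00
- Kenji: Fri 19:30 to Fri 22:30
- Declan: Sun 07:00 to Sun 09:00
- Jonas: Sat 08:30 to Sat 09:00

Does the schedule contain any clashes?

No

Check each pair: they overlap iff neither finishes before the other starts.
Sorted by start: Felix, Mateo, Kenji, Lucia, Jonas, Mei, Aoife, Declan, Dmitri.
Mateo starts after Felix ends; Felix is clear from here.
Kenji starts after Mateo ends; Mateo is clear from here.
Lucia starts after Kenji ends; Kenji is clear from here.
Jonas starts after Lucia ends; Lucia is clear from here.
Mei starts after Jonas ends; Jonas is clear from here.
Aoife starts after Mei ends; Mei is clear from here.
Declan starts after Aoife ends; Aoife is clear from here.
Dmitri starts after Declan ends.
Every pair is clear; the schedule has no overlaps.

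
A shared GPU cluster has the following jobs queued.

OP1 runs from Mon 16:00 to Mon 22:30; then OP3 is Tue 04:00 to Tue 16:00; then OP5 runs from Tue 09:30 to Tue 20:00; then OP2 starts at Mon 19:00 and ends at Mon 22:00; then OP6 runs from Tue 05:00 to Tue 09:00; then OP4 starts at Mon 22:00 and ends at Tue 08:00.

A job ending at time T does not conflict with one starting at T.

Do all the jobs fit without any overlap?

No

Sorted by start: OP1, OP2, OP4, OP3, OP6, OP5.
OP2 starts before OP1 ends → OP1 and OP2 overlap.
That's a conflict, so the schedule is not conflict-free.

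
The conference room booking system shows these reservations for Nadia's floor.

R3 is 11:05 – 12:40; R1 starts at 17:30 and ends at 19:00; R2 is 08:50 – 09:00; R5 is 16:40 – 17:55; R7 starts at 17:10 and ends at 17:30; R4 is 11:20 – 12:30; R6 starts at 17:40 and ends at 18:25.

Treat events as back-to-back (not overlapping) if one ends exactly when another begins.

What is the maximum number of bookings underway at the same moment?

Sort all start/end points and keep a running count:
08:50 start R2 → 1
09:00 end R2 → 0
11:05 start R3 → 1
11:20 start R4 → 2
12:30 end R4 → 1
12:40 end R3 → 0
16:40 start R5 → 1
17:10 start R7 → 2
17:30 end R7 → 1
17:30 start R1 → 2
17:40 start R6 → 3
17:55 end R5 → 2
18:25 end R6 → 1
19:00 end R1 → 0
Peak is 3, at 17:40 (R1, R5, R6).

3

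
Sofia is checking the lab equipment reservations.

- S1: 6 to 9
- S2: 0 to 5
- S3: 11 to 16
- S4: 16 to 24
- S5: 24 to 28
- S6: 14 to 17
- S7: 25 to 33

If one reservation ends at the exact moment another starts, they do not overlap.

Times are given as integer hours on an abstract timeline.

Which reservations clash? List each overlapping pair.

Two intervals overlap when each starts before the other ends.
Sorted by start: S2, S1, S3, S6, S4, S5, S7.
S1 starts after S2 ends, so S2 has no further overlaps.
S3 starts after S1 ends, so S1 has no further overlaps.
S6 starts before S3 ends → S3 and S6 overlap.
S4 starts exactly when S3 ends (back-to-back, no overlap), so S3 has no further overlaps.
S4 starts before S6 ends → S6 and S4 overlap.
S5 starts after S6 ends, so S6 has no further overlaps.
S5 starts exactly when S4 ends (back-to-back, no overlap), so S4 has no further overlaps.
S7 starts before S5 ends → S5 and S7 overlap.

S3 & S6, S4 & S6, S5 & S7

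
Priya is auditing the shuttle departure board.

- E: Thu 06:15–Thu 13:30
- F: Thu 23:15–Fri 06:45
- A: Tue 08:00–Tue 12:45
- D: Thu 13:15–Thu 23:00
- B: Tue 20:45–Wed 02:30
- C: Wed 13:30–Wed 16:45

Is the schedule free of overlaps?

No

Two intervals overlap when each starts before the other ends.
Sorted by start: A, B, C, E, D, F.
B starts after A ends, so A has no further overlaps.
C starts after B ends, so B has no further overlaps.
E starts after C ends, so C has no further overlaps.
D starts before E ends → E and D overlap.
That's a conflict, so the schedule is not conflict-free.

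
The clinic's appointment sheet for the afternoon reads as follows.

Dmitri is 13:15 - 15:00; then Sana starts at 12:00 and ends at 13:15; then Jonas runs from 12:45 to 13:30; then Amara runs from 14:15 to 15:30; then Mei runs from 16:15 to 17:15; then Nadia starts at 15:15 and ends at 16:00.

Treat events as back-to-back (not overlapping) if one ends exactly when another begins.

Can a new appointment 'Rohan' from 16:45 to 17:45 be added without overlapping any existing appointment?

Sana: ends 13:15 at or before Rohan starts 16:45 → clear.
Jonas: ends 13:30 at or before Rohan starts 16:45 → clear.
Dmitri: ends 15:00 at or before Rohan starts 16:45 → clear.
Amara: ends 15:30 at or before Rohan starts 16:45 → clear.
Nadia: ends 16:00 at or before Rohan starts 16:45 → clear.
Mei: starts 16:15 before Rohan ends 17:45, and ends 17:15 after Rohan starts 16:45 → overlap.
Rohan overlaps Mei.

No — it overlaps Mei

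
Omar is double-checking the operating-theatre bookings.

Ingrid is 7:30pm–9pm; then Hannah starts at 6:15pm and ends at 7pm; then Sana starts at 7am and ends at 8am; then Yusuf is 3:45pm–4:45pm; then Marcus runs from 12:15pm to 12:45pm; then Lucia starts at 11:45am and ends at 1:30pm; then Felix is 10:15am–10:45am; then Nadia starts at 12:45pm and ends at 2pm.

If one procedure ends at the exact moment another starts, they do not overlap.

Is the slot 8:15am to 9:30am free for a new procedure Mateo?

Yes — the slot is free

Sana: ends 8am at or before Mateo starts 8:15am → clear.
Felix: starts 10:15am at or after Mateo ends 9:30am → clear.
Lucia: starts 11:45am at or after Mateo ends 9:30am → clear.
Marcus: starts 12:15pm at or after Mateo ends 9:30am → clear.
Nadia: starts 12:45pm at or after Mateo ends 9:30am → clear.
Yusuf: starts 3:45pm at or after Mateo ends 9:30am → clear.
Hannah: starts 6:15pm at or after Mateo ends 9:30am → clear.
Ingrid: starts 7:30pm at or after Mateo ends 9:30am → clear.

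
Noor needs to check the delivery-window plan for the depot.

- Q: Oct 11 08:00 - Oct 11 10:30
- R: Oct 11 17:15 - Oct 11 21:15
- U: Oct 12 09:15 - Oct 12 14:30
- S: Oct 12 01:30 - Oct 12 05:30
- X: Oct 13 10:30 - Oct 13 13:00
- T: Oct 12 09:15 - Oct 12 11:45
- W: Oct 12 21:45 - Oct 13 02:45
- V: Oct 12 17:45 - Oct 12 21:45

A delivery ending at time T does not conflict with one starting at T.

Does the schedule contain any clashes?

Yes

Two intervals overlap when each starts before the other ends.
Sorted by start: Q, R, S, T, U, V, W, X.
R starts after Q ends, so nothing later overlaps Q either.
S starts after R ends, so nothing later overlaps R either.
T starts after S ends, so nothing later overlaps S either.
U starts before T ends → T and U overlap.
That's a conflict, so the schedule is not conflict-free.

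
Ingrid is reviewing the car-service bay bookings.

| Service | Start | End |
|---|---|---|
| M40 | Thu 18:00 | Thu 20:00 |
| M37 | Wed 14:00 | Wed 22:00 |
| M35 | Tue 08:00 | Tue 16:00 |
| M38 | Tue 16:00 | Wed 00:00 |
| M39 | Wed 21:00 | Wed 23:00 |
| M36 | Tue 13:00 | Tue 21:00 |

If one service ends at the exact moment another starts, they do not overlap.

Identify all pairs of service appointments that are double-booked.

M35 & M36, M36 & M38, M37 & M39

Sorted by start: M35, M36, M38, M37, M39, M40.
M36 starts before M35 ends → M35 and M36 overlap.
M38 starts exactly when M35 ends (back-to-back, no overlap) — done with M35.
M38 starts before M36 ends → M36 and M38 overlap.
M37 starts after M36 ends — done with M36.
M37 starts after M38 ends — done with M38.
M39 starts before M37 ends → M37 and M39 overlap.
M40 starts after M37 ends.
M40 starts after M39 ends.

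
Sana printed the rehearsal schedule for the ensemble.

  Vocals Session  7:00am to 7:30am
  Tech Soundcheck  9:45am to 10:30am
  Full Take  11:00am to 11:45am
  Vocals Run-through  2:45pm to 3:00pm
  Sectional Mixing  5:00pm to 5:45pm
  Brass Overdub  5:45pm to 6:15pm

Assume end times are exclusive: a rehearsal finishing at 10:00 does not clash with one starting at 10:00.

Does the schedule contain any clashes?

Check each pair: they overlap iff neither finishes before the other starts.
Sorted by start: Vocals Session, Tech Soundcheck, Full Take, Vocals Run-through, Sectional Mixing, Brass Overdub.
Tech Soundcheck starts after Vocals Session ends — done with Vocals Session.
Full Take starts after Tech Soundcheck ends — done with Tech Soundcheck.
Vocals Run-through starts after Full Take ends — done with Full Take.
Sectional Mixing starts after Vocals Run-through ends — done with Vocals Run-through.
Brass Overdub starts exactly when Sectional Mixing ends (back-to-back, no overlap).
Every pair is clear; the schedule has no overlaps.

No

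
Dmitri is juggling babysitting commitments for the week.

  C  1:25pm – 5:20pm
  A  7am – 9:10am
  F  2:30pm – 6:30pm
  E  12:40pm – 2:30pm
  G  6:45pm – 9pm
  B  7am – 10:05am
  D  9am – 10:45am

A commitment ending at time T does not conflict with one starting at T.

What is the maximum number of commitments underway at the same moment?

3

Sort all start/end points and keep a running count:
7am start A → 1
7am start B → 2
9am start D → 3
9:10am end A → 2
10:05am end B → 1
10:45am end D → 0
12:40pm start E → 1
1:25pm start C → 2
2:30pm end E → 1
2:30pm start F → 2
5:20pm end C → 1
6:30pm end F → 0
6:45pm start G → 1
9pm end G → 0
Peak is 3, at 9am (A, B, D).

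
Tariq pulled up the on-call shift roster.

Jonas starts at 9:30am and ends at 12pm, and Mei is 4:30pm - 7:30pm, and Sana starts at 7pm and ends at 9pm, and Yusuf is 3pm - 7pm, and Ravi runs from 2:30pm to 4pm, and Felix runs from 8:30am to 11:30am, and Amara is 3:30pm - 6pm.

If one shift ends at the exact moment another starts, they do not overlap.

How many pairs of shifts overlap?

Two intervals overlap when each starts before the other ends.
Sorted by start: Felix, Jonas, Ravi, Yusuf, Amara, Mei, Sana.
Jonas starts before Felix ends → Felix and Jonas overlap.
Ravi starts after Felix ends; Felix is clear from here.
Ravi starts after Jonas ends; Jonas is clear from here.
Yusuf starts before Ravi ends → Ravi and Yusuf overlap.
Amara starts before Ravi ends → Ravi and Amara overlap.
Mei starts after Ravi ends; Ravi is clear from here.
Amara starts before Yusuf ends → Yusuf and Amara overlap.
Mei starts before Yusuf ends → Yusuf and Mei overlap.
Sana starts exactly when Yusuf ends (back-to-back, no overlap).
Mei starts before Amara ends → Amara and Mei overlap.
Sana starts after Amara ends.
Sana starts before Mei ends → Mei and Sana overlap.
Overlapping pairs: Amara & Mei, Amara & Ravi, Amara & Yusuf, Felix & Jonas, Mei & Sana, Mei & Yusuf, Ravi & Yusuf — 7 in total.

7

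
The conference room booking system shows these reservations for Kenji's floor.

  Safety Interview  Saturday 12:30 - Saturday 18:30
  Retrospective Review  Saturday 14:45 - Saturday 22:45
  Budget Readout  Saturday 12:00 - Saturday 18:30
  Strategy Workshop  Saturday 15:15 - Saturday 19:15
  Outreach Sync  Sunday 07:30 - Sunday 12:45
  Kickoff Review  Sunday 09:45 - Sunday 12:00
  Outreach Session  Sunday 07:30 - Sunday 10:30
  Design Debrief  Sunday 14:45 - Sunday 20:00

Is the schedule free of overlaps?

Check each pair: they overlap iff neither finishes before the other starts.
Sorted by start: Budget Readout, Safety Interview, Retrospective Review, Strategy Workshop, Outreach Sync, Outreach Session, Kickoff Review, Design Debrief.
Safety Interview starts before Budget Readout ends → Budget Readout and Safety Interview overlap.
That's a conflict, so the schedule is not conflict-free.

No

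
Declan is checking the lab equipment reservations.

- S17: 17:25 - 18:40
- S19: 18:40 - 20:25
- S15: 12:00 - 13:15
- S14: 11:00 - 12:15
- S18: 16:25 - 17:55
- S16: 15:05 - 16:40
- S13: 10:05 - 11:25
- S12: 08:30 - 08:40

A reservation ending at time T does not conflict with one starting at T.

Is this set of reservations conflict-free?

No

Sorted by start: S12, S13, S14, S15, S16, S18, S17, S19.
S13 starts after S12 ends; S12 is clear from here.
S14 starts before S13 ends → S13 and S14 overlap.
That's a conflict, so the schedule is not conflict-free.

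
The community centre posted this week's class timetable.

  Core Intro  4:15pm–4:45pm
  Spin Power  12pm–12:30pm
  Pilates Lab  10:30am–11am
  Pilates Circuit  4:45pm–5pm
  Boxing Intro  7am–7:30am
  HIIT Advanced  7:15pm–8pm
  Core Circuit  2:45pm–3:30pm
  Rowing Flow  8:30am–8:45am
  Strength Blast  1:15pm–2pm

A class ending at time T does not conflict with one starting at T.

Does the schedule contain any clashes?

Check each pair: they overlap iff neither finishes before the other starts.
Sorted by start: Boxing Intro, Rowing Flow, Pilates Lab, Spin Power, Strength Blast, Core Circuit, Core Intro, Pilates Circuit, HIIT Advanced.
Rowing Flow starts after Boxing Intro ends — done with Boxing Intro.
Pilates Lab starts after Rowing Flow ends — done with Rowing Flow.
Spin Power starts after Pilates Lab ends — done with Pilates Lab.
Strength Blast starts after Spin Power ends — done with Spin Power.
Core Circuit starts after Strength Blast ends — done with Strength Blast.
Core Intro starts after Core Circuit ends — done with Core Circuit.
Pilates Circuit starts exactly when Core Intro ends (back-to-back, no overlap) — done with Core Intro.
HIIT Advanced starts after Pilates Circuit ends.
Every pair is clear; the schedule has no overlaps.

No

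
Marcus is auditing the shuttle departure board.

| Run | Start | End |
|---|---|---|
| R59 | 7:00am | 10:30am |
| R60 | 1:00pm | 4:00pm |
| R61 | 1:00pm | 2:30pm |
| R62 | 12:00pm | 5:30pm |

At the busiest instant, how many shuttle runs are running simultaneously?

Sweep the timeline, counting +1 at each start and −1 at each end (ends before starts at a tie):
7:00am start R59 → 1
10:30am end R59 → 0
12:00pm start R62 → 1
1:00pm start R60 → 2
1:00pm start R61 → 3
2:30pm end R61 → 2
4:00pm end R60 → 1
5:30pm end R62 → 0
Peak is 3, at 1:00pm (R60, R61, R62).

3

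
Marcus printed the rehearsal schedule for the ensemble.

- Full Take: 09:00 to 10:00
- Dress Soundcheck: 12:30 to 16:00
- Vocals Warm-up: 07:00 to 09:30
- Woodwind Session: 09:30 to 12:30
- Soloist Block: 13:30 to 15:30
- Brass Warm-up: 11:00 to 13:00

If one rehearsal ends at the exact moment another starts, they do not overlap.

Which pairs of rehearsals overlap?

Sorted by start: Vocals Warm-up, Full Take, Woodwind Session, Brass Warm-up, Dress Soundcheck, Soloist Block.
Full Take starts before Vocals Warm-up ends → Vocals Warm-up and Full Take overlap.
Woodwind Session starts exactly when Vocals Warm-up ends (back-to-back, no overlap); Vocals Warm-up is clear from here.
Woodwind Session starts before Full Take ends → Full Take and Woodwind Session overlap.
Brass Warm-up starts after Full Take ends; Full Take is clear from here.
Brass Warm-up starts before Woodwind Session ends → Woodwind Session and Brass Warm-up overlap.
Dress Soundcheck starts exactly when Woodwind Session ends (back-to-back, no overlap); Woodwind Session is clear from here.
Dress Soundcheck starts before Brass Warm-up ends → Brass Warm-up and Dress Soundcheck overlap.
Soloist Block starts after Brass Warm-up ends.
Soloist Block starts before Dress Soundcheck ends → Dress Soundcheck and Soloist Block overlap.

Brass Warm-up & Dress Soundcheck, Brass Warm-up & Woodwind Session, Dress Soundcheck & Soloist Block, Full Take & Vocals Warm-up, Full Take & Woodwind Session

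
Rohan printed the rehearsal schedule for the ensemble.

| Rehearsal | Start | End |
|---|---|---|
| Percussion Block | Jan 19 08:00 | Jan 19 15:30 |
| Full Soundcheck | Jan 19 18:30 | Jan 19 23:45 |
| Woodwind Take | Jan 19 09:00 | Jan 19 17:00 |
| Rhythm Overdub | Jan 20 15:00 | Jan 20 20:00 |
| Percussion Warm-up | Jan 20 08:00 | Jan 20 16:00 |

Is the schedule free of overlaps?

No

Sorted by start: Percussion Block, Woodwind Take, Full Soundcheck, Percussion Warm-up, Rhythm Overdub.
Woodwind Take starts before Percussion Block ends → Percussion Block and Woodwind Take overlap.
That's a conflict, so the schedule is not conflict-free.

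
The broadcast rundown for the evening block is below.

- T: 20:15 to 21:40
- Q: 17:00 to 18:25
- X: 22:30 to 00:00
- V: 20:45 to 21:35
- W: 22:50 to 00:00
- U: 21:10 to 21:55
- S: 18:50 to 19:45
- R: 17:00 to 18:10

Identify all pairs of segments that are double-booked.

Q & R, T & U, T & V, U & V, W & X

Sorted by start: Q, R, S, T, V, U, X, W.
R starts before Q ends → Q and R overlap.
S starts after Q ends; Q is clear from here.
S starts after R ends; R is clear from here.
T starts after S ends; S is clear from here.
V starts before T ends → T and V overlap.
U starts before T ends → T and U overlap.
X starts after T ends; T is clear from here.
U starts before V ends → V and U overlap.
X starts after V ends; V is clear from here.
X starts after U ends; U is clear from here.
W starts before X ends → X and W overlap.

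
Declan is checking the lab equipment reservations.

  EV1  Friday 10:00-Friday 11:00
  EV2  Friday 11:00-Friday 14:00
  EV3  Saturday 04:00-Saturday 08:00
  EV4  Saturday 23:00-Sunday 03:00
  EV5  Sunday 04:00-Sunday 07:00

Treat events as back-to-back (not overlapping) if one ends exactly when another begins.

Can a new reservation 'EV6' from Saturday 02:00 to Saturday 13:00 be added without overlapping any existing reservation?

EV1: ends Friday 11:00 at or before EV6 starts Saturday 02:00 → clear.
EV2: ends Friday 14:00 at or before EV6 starts Saturday 02:00 → clear.
EV3: starts Saturday 04:00 before EV6 ends Saturday 13:00, and ends Saturday 08:00 after EV6 starts Saturday 02:00 → overlap.
EV4: starts Saturday 23:00 at or after EV6 ends Saturday 13:00 → clear.
EV5: starts Sunday 04:00 at or after EV6 ends Saturday 13:00 → clear.
EV6 overlaps EV3.

No — it overlaps EV3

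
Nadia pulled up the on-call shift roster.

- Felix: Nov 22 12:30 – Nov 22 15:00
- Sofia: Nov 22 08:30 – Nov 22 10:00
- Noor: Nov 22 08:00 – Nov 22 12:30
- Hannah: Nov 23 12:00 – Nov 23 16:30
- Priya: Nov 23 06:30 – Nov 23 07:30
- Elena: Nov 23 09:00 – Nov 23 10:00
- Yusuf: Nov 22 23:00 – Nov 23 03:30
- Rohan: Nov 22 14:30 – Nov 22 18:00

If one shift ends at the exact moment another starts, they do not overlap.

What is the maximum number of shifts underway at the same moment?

Sweep the timeline, counting +1 at each start and −1 at each end (ends before starts at a tie):
Nov 22 08:00 start Noor → 1
Nov 22 08:30 start Sofia → 2
Nov 22 10:00 end Sofia → 1
Nov 22 12:30 end Noor → 0
Nov 22 12:30 start Felix → 1
Nov 22 14:30 start Rohan → 2
Nov 22 15:00 end Felix → 1
Nov 22 18:00 end Rohan → 0
Nov 22 23:00 start Yusuf → 1
Nov 23 03:30 end Yusuf → 0
Nov 23 06:30 start Priya → 1
Nov 23 07:30 end Priya → 0
Nov 23 09:00 start Elena → 1
Nov 23 10:00 end Elena → 0
Nov 23 12:00 start Hannah → 1
Nov 23 16:30 end Hannah → 0
Peak is 2, at Nov 22 08:30 (Noor, Sofia).

2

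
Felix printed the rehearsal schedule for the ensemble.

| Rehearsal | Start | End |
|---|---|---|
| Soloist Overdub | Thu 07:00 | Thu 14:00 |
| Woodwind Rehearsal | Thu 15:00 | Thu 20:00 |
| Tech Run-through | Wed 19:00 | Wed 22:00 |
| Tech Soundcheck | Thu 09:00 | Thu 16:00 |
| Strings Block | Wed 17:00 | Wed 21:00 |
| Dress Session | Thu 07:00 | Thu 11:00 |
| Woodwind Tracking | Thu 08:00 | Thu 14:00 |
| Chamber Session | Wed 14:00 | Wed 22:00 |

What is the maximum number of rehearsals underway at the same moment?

4

Walk through starts and ends in time order (an end at T is processed before a start at T):
Wed 14:00 start Chamber Session → 1
Wed 17:00 start Strings Block → 2
Wed 19:00 start Tech Run-through → 3
Wed 21:00 end Strings Block → 2
Wed 22:00 end Chamber Session → 1
Wed 22:00 end Tech Run-through → 0
Thu 07:00 start Dress Session → 1
Thu 07:00 start Soloist Overdub → 2
Thu 08:00 start Woodwind Tracking → 3
Thu 09:00 start Tech Soundcheck → 4
Thu 11:00 end Dress Session → 3
Thu 14:00 end Soloist Overdub → 2
Thu 14:00 end Woodwind Tracking → 1
Thu 15:00 start Woodwind Rehearsal → 2
Thu 16:00 end Tech Soundcheck → 1
Thu 20:00 end Woodwind Rehearsal → 0
Peak is 4, at Thu 09:00 (Dress Session, Soloist Overdub, Tech Soundcheck, Woodwind Tracking).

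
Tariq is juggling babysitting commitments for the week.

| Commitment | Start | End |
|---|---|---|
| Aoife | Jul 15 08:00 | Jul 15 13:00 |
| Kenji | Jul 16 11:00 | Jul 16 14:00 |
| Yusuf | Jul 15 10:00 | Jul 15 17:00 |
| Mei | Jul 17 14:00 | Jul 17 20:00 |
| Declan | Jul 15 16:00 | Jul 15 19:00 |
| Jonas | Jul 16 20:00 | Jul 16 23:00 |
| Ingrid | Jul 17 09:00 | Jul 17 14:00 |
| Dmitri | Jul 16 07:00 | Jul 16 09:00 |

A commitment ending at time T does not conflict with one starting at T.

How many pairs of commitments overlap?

Check each pair: they overlap iff neither finishes before the other starts.
Sorted by start: Aoife, Yusuf, Declan, Dmitri, Kenji, Jonas, Ingrid, Mei.
Yusuf starts before Aoife ends → Aoife and Yusuf overlap.
Declan starts after Aoife ends; Aoife is clear from here.
Declan starts before Yusuf ends → Yusuf and Declan overlap.
Dmitri starts after Yusuf ends; Yusuf is clear from here.
Dmitri starts after Declan ends; Declan is clear from here.
Kenji starts after Dmitri ends; Dmitri is clear from here.
Jonas starts after Kenji ends; Kenji is clear from here.
Ingrid starts after Jonas ends; Jonas is clear from here.
Mei starts exactly when Ingrid ends (back-to-back, no overlap).
Overlapping pairs: Aoife & Yusuf, Declan & Yusuf — 2 in total.

2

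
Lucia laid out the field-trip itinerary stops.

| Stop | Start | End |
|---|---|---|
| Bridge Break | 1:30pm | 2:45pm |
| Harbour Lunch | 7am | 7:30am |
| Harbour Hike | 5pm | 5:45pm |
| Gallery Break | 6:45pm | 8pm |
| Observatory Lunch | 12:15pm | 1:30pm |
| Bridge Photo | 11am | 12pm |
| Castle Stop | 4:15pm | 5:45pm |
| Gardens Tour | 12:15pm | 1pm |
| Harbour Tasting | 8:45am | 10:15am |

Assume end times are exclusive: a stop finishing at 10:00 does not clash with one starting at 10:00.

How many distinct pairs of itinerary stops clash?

2

Sorted by start: Harbour Lunch, Harbour Tasting, Bridge Photo, Gardens Tour, Observatory Lunch, Bridge Break, Castle Stop, Harbour Hike, Gallery Break.
Harbour Tasting starts after Harbour Lunch ends, so nothing later overlaps Harbour Lunch either.
Bridge Photo starts after Harbour Tasting ends, so nothing later overlaps Harbour Tasting either.
Gardens Tour starts after Bridge Photo ends, so nothing later overlaps Bridge Photo either.
Observatory Lunch starts before Gardens Tour ends → Gardens Tour and Observatory Lunch overlap.
Bridge Break starts after Gardens Tour ends, so nothing later overlaps Gardens Tour either.
Bridge Break starts exactly when Observatory Lunch ends (back-to-back, no overlap), so nothing later overlaps Observatory Lunch either.
Castle Stop starts after Bridge Break ends, so nothing later overlaps Bridge Break either.
Harbour Hike starts before Castle Stop ends → Castle Stop and Harbour Hike overlap.
Gallery Break starts after Castle Stop ends.
Gallery Break starts after Harbour Hike ends.
Overlapping pairs: Castle Stop & Harbour Hike, Gardens Tour & Observatory Lunch — 2 in total.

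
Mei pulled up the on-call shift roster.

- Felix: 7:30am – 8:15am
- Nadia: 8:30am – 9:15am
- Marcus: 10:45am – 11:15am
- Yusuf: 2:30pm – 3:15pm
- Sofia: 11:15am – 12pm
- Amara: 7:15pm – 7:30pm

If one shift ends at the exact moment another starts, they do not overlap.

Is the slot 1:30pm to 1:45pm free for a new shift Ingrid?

Yes — the slot is free

Felix: ends 8:15am at or before Ingrid starts 1:30pm → clear.
Nadia: ends 9:15am at or before Ingrid starts 1:30pm → clear.
Marcus: ends 11:15am at or before Ingrid starts 1:30pm → clear.
Sofia: ends 12pm at or before Ingrid starts 1:30pm → clear.
Yusuf: starts 2:30pm at or after Ingrid ends 1:45pm → clear.
Amara: starts 7:15pm at or after Ingrid ends 1:45pm → clear.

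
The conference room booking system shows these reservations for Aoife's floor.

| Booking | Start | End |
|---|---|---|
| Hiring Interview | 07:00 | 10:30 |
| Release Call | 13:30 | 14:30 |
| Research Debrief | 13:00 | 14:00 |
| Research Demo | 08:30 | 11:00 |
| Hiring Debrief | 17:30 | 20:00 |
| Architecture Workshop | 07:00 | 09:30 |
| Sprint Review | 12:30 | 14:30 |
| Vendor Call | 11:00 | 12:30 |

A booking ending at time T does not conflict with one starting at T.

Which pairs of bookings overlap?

Architecture Workshop & Hiring Interview, Architecture Workshop & Research Demo, Hiring Interview & Research Demo, Release Call & Research Debrief, Release Call & Sprint Review, Research Debrief & Sprint Review

Sorted by start: Architecture Workshop, Hiring Interview, Research Demo, Vendor Call, Sprint Review, Research Debrief, Release Call, Hiring Debrief.
Hiring Interview starts before Architecture Workshop ends → Architecture Workshop and Hiring Interview overlap.
Research Demo starts before Architecture Workshop ends → Architecture Workshop and Research Demo overlap.
Vendor Call starts after Architecture Workshop ends, so Architecture Workshop has no further overlaps.
Research Demo starts before Hiring Interview ends → Hiring Interview and Research Demo overlap.
Vendor Call starts after Hiring Interview ends, so Hiring Interview has no further overlaps.
Vendor Call starts exactly when Research Demo ends (back-to-back, no overlap), so Research Demo has no further overlaps.
Sprint Review starts exactly when Vendor Call ends (back-to-back, no overlap), so Vendor Call has no further overlaps.
Research Debrief starts before Sprint Review ends → Sprint Review and Research Debrief overlap.
Release Call starts before Sprint Review ends → Sprint Review and Release Call overlap.
Hiring Debrief starts after Sprint Review ends.
Release Call starts before Research Debrief ends → Research Debrief and Release Call overlap.
Hiring Debrief starts after Research Debrief ends.
Hiring Debrief starts after Release Call ends.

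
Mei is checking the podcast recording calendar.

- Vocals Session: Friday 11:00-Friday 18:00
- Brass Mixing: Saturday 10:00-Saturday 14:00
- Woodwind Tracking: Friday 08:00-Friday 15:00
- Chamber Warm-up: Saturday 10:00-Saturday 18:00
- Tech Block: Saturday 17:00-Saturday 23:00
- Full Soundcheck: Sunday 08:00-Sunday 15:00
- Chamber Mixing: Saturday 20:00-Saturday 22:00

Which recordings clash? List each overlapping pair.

Sorted by start: Woodwind Tracking, Vocals Session, Brass Mixing, Chamber Warm-up, Tech Block, Chamber Mixing, Full Soundcheck.
Vocals Session starts before Woodwind Tracking ends → Woodwind Tracking and Vocals Session overlap.
Brass Mixing starts after Woodwind Tracking ends, so Woodwind Tracking has no further overlaps.
Brass Mixing starts after Vocals Session ends, so Vocals Session has no further overlaps.
Chamber Warm-up starts before Brass Mixing ends → Brass Mixing and Chamber Warm-up overlap.
Tech Block starts after Brass Mixing ends, so Brass Mixing has no further overlaps.
Tech Block starts before Chamber Warm-up ends → Chamber Warm-up and Tech Block overlap.
Chamber Mixing starts after Chamber Warm-up ends, so Chamber Warm-up has no further overlaps.
Chamber Mixing starts before Tech Block ends → Tech Block and Chamber Mixing overlap.
Full Soundcheck starts after Tech Block ends.
Full Soundcheck starts after Chamber Mixing ends.

Brass Mixing & Chamber Warm-up, Chamber Mixing & Tech Block, Chamber Warm-up & Tech Block, Vocals Session & Woodwind Tracking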